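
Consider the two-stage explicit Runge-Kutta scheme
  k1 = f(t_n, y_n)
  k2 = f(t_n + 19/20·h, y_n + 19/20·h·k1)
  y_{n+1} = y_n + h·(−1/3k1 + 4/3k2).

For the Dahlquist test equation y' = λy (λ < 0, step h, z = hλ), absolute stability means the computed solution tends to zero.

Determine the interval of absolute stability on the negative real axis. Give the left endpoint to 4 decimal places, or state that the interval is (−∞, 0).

With y'=λy (z=hλ):
  k1=λy_n ⇒ h·k1=z·y_n;  k2=λ(1+19/20z)y_n ⇒ h·k2=z(1+19/20z)y_n
  y_{n+1}/y_n = 1 − 1/3z + 4/3z(1+19/20z) = 1 + z + 19/15z²
  Hence R(z) = 1 + z + 19/15z².

Boundary: |R(x)|=1, x<0.
x=-0.51: |R|=0.8195
R=1: x+19/15x²=0 ⇒ x=−15/19=-0.7895; min R=1−1/(4·19/15)=0.8026>−1
Confirm numerically:
  x=-0.708: |R|=0.92693 <1
  x=-0.653: |R|=0.88712 <1
  x=-0.427: |R|=0.80395 <1
  x=-1.357: |R|=1.97550 >1
  x=-1.187: |R|=1.59769 >1
Interval (-0.7895, 0).

z∈(-0.7895,0).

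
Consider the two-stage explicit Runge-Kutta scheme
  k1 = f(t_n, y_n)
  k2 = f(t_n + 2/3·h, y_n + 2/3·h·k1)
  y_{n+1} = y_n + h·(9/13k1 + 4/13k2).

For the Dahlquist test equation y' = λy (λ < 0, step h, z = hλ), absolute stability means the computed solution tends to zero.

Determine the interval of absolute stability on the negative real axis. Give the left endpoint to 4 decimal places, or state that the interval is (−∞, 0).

z∈(-4.8750,0).

Test eqn y'=λy, z=hλ:
  k1=λy_n ⇒ h·k1=z·y_n;  k2=λ(1+2/3z)y_n ⇒ h·k2=z(1+2/3z)y_n
  y_{n+1}/y_n = 1 + 9/13z + 4/13z(1+2/3z) = 1 + z + 8/39z²
  Hence R(z) = 1 + z + 8/39z².

Need |R(x)|<1, x<0.
x=-0.52: |R|=0.5355
R=1: x+8/39x²=0 ⇒ x=−39/8=-4.8750; min R=1−1/(4·8/39)=-0.2188>−1
Confirm numerically:
  x=-4.121: |R|=0.36262 <1
  x=-3.775: |R|=0.14821 <1
  x=-3.227: |R|=0.09089 <1
  x=-5.251: |R|=1.40500 >1
  x=-5.150: |R|=1.29051 >1
So |R|<1 on (-4.8750, 0).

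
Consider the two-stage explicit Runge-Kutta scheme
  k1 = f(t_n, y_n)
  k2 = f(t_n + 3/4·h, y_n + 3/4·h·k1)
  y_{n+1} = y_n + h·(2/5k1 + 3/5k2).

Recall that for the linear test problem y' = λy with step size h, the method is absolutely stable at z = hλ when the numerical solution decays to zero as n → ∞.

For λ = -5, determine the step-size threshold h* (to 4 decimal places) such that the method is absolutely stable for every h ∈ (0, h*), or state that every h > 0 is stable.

(-2.2222,0); λ=-5 ⇒ h* = (20/9)/5 = 0.4444.

On y'=λy, z=hλ:
  k1=λy_n ⇒ h·k1=z·y_n;  k2=λ(1+3/4z)y_n ⇒ h·k2=z(1+3/4z)y_n
  y_{n+1}/y_n = 1 + 2/5z + 3/5z(1+3/4z) = 1 + z + 9/20z²
  so R(z) = 1 + z + 9/20z².

Solve |R(x)|<1 on ℝ⁻.
x=-1.17: |R|=0.4460
R=1: x+9/20x²=0 ⇒ x=−20/9=-2.2222; min R=1−1/(4·9/20)=0.4444>−1
Confirm numerically:
  x=-1.937: |R|=0.75139 <1
  x=-1.695: |R|=0.59786 <1
  x=-1.204: |R|=0.44833 <1
  x=-1.037: |R|=0.44692 <1
  x=-2.783: |R|=1.70229 >1
  x=-2.571: |R|=1.40352 >1
  x=-2.388: |R|=1.17814 >1
So |R|<1 on (-2.2222, 0).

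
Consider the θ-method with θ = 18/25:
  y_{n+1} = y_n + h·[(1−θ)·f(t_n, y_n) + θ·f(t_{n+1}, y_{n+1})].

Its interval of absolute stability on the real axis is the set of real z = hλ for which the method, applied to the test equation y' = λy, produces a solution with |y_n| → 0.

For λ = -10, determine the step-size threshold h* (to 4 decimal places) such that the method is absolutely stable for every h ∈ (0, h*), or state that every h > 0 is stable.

(−∞, 0) — no finite endpoint. Any h>0 works for λ=-10.

On y'=λy, z=hλ:
  y_{n+1} = y_n + z·[7/25·y_n + 18/25·y_{n+1}] ⇒ (1 − 18/25z)y_{n+1} = (1 + 7/25z)y_n
  R(z) = (1 + 7/25z)/(1 − 18/25z).

Solve |R(x)|<1 on ℝ⁻.
x=-0.85: |R|=0.4727
x=-2: |R|=0.1803
x=-10: |R|=0.2195
x=-100: |R|=0.3699
θ=18/25≥1/2 ⇒ |1+7/25x|<|1−18/25x| ∀x<0 ⇒ stable on all of ℝ⁻.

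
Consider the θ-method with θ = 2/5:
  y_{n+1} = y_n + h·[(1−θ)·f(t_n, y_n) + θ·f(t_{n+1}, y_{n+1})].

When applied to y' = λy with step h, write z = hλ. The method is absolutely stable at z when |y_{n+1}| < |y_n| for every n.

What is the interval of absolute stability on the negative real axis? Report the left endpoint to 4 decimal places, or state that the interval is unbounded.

(-10.0000, 0).

Test eqn y'=λy, z=hλ:
  y_{n+1} = y_n + z·[3/5·y_n + 2/5·y_{n+1}] ⇒ (1 − 2/5z)y_{n+1} = (1 + 3/5z)y_n
  so R(z) = (1 + 3/5z)/(1 − 2/5z).

Find x<0 with |R(x)|<1.
x=-1.44: |R|=0.0863
R=−1: 1+3/5x = −1+2/5x ⇒ -1/5x=2 ⇒ x=2/(-1/5)=-10.0000
Confirm numerically:
  x=-6.929: |R|=0.83715 <1
  x=-6.064: |R|=0.77020 <1
  x=-4.157: |R|=0.56114 <1
  x=-10.309: |R|=1.01206 >1
  x=-10.125: |R|=1.00495 >1
  x=-10.045: |R|=1.00179 >1
Interval (-10.0000, 0).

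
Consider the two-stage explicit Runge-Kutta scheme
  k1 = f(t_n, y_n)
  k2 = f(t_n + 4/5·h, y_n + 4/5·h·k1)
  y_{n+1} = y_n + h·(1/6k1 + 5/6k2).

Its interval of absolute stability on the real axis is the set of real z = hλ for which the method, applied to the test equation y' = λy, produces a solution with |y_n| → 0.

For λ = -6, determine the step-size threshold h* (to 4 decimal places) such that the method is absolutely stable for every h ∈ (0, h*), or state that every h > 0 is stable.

(-1.5000,0); λ=-6 ⇒ h* = (3/2)/6 = 0.2500.

With y'=λy (z=hλ):
  k1=λy_n ⇒ h·k1=z·y_n;  k2=λ(1+4/5z)y_n ⇒ h·k2=z(1+4/5z)y_n
  y_{n+1}/y_n = 1 + 1/6z + 5/6z(1+4/5z) = 1 + z + 2/3z²
  ⇒ R(z) = 1 + z + 2/3z².

Solve |R(x)|<1 on ℝ⁻.
x=-1.44: |R|=0.9424
R=1: x+2/3x²=0 ⇒ x=−3/2=-1.5000; min R=1−1/(4·2/3)=0.6250>−1
Confirm numerically:
  x=-1.078: |R|=0.69672 <1
  x=-1.041: |R|=0.68145 <1
  x=-0.682: |R|=0.62808 <1
  x=-2.086: |R|=1.81493 >1
  x=-1.878: |R|=1.47326 >1
  x=-1.699: |R|=1.22540 >1
Interval (-1.5000, 0).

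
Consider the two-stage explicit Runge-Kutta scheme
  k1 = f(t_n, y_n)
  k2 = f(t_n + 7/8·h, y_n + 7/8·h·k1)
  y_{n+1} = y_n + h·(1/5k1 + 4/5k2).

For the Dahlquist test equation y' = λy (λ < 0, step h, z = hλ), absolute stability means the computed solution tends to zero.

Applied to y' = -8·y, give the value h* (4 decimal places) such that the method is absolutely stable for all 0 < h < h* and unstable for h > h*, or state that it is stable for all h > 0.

Set f=λy, z=hλ:
  k1=λy_n ⇒ h·k1=z·y_n;  k2=λ(1+7/8z)y_n ⇒ h·k2=z(1+7/8z)y_n
  y_{n+1}/y_n = 1 + 1/5z + 4/5z(1+7/8z) = 1 + z + 7/10z²
  so R(z) = 1 + z + 7/10z².

Solve |R(x)|<1 on ℝ⁻.
x=-1.72: |R|=1.3509
R=1: x+7/10x²=0 ⇒ x=−10/7=-1.4286; min R=1−1/(4·7/10)=0.6429>−1
Confirm numerically:
  x=-1.305: |R|=0.88712 <1
  x=-1.121: |R|=0.75865 <1
  x=-1.006: |R|=0.70243 <1
  x=-0.935: |R|=0.67696 <1
  x=-1.637: |R|=1.23884 >1
  x=-1.594: |R|=1.18459 >1
  x=-1.564: |R|=1.14827 >1
Interval (-1.4286, 0).

(-1.4286,0); λ=-8 ⇒ h* = (10/7)/8 = 0.1786.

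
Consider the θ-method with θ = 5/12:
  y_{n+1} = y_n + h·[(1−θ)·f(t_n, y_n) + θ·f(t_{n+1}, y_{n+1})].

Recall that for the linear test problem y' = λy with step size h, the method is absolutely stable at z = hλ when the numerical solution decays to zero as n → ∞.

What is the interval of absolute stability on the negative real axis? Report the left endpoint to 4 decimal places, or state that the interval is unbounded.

z∈(-12.0000,0).

With y'=λy (z=hλ):
  y_{n+1} = y_n + z·[7/12·y_n + 5/12·y_{n+1}] ⇒ (1 − 5/12z)y_{n+1} = (1 + 7/12z)y_n
  R(z) = (1 + 7/12z)/(1 − 5/12z).

Find x<0 with |R(x)|<1.
x=-1.67: |R|=0.0152
R=−1: 1+7/12x = −1+5/12x ⇒ -1/6x=2 ⇒ x=2/(-1/6)=-12.0000
Confirm numerically:
  x=-10.192: |R|=0.94257 <1
  x=-5.763: |R|=0.69438 <1
  x=-5.344: |R|=0.65620 <1
  x=-12.538: |R|=1.01441 >1
  x=-12.517: |R|=1.01386 >1
  x=-12.333: |R|=1.00904 >1
Stable set (-12.0000, 0).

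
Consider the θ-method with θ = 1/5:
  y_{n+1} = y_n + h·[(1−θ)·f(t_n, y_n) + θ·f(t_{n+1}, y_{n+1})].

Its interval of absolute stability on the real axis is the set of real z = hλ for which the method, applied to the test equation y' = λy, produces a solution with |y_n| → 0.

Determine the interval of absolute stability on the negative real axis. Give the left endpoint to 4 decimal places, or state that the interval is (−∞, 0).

Set f=λy, z=hλ:
  y_{n+1} = y_n + z·[4/5·y_n + 1/5·y_{n+1}] ⇒ (1 − 1/5z)y_{n+1} = (1 + 4/5z)y_n
  Hence R(z) = (1 + 4/5z)/(1 − 1/5z).

Boundary: |R(x)|=1, x<0.
x=-0.43: |R|=0.6041
R=−1: 1+4/5x = −1+1/5x ⇒ -3/5x=2 ⇒ x=2/(-3/5)=-3.3333
Confirm numerically:
  x=-2.645: |R|=0.72989 <1
  x=-2.332: |R|=0.59029 <1
  x=-1.608: |R|=0.21671 <1
  x=-1.411: |R|=0.10045 <1
  x=-3.899: |R|=1.19070 >1
  x=-3.543: |R|=1.07363 >1
So |R|<1 on (-3.3333, 0).

(-3.3333, 0).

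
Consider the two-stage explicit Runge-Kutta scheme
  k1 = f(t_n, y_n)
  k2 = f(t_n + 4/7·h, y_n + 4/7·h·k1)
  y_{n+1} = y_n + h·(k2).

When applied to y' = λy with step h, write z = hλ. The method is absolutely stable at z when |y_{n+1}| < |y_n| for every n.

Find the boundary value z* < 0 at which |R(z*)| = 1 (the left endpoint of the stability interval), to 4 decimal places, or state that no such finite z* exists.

left endpoint -1.7500.

On y'=λy, z=hλ:
  k1=λy_n ⇒ h·k1=z·y_n;  k2=λ(1+4/7z)y_n ⇒ h·k2=z(1+4/7z)y_n
  y_{n+1}/y_n = 1 + z(1+4/7z) = 1 + z + 4/7z²
  so R(z) = 1 + z + 4/7z².

Solve |R(x)|<1 on ℝ⁻.
x=-1.41: |R|=0.7261
R=1: x+4/7x²=0 ⇒ x=−7/4=-1.7500; min R=1−1/(4·4/7)=0.5625>−1
Confirm numerically:
  x=-1.721: |R|=0.97148 <1
  x=-1.235: |R|=0.63656 <1
  x=-1.147: |R|=0.60478 <1
  x=-2.053: |R|=1.35546 >1
  x=-1.898: |R|=1.16052 >1
  x=-1.807: |R|=1.05886 >1
Stable set (-1.7500, 0).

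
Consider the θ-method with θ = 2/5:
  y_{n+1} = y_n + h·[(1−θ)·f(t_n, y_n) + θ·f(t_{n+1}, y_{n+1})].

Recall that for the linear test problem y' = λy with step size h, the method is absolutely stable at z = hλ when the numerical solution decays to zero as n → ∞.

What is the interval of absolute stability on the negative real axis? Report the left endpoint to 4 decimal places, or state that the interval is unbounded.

Test eqn y'=λy, z=hλ:
  y_{n+1} = y_n + z·[3/5·y_n + 2/5·y_{n+1}] ⇒ (1 − 2/5z)y_{n+1} = (1 + 3/5z)y_n
  Hence R(z) = (1 + 3/5z)/(1 − 2/5z).

Boundary: |R(x)|=1, x<0.
x=-0.61: |R|=0.5096
R=−1: 1+3/5x = −1+2/5x ⇒ -1/5x=2 ⇒ x=2/(-1/5)=-10.0000
Confirm numerically:
  x=-9.887: |R|=0.99544 <1
  x=-7.127: |R|=0.85078 <1
  x=-6.348: |R|=0.79363 <1
  x=-10.350: |R|=1.01362 >1
  x=-10.251: |R|=1.00984 >1
Stable set (-10.0000, 0).

(-10.0000, 0).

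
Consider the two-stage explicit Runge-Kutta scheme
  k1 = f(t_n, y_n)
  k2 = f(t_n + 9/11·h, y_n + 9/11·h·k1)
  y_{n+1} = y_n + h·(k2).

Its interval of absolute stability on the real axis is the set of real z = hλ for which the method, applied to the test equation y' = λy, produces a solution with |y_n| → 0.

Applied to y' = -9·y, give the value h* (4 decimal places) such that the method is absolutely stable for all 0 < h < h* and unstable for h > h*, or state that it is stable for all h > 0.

(-1.2222,0); λ=-9 ⇒ h* = (11/9)/9 = 0.1358.

On y'=λy, z=hλ:
  k1=λy_n ⇒ h·k1=z·y_n;  k2=λ(1+9/11z)y_n ⇒ h·k2=z(1+9/11z)y_n
  y_{n+1}/y_n = 1 + z(1+9/11z) = 1 + z + 9/11z²
  R(z) = 1 + z + 9/11z².

Find x<0 with |R(x)|<1.
x=-0.47: |R|=0.7107
R=1: x+9/11x²=0 ⇒ x=−11/9=-1.2222; min R=1−1/(4·9/11)=0.6944>−1
Confirm numerically:
  x=-0.887: |R|=0.75672 <1
  x=-0.779: |R|=0.71751 <1
  x=-0.566: |R|=0.69611 <1
  x=-1.775: |R|=1.80278 >1
  x=-1.310: |R|=1.09408 >1
  x=-1.256: |R|=1.03471 >1
So |R|<1 on (-1.2222, 0).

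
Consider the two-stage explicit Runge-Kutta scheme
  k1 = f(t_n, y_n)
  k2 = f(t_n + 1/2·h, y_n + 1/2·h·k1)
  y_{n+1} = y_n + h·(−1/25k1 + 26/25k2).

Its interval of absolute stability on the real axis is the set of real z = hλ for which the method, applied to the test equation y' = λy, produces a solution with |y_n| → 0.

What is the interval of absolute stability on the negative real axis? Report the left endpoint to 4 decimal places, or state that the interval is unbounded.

z∈(-1.9231,0).

Set f=λy, z=hλ:
  k1=λy_n ⇒ h·k1=z·y_n;  k2=λ(1+1/2z)y_n ⇒ h·k2=z(1+1/2z)y_n
  y_{n+1}/y_n = 1 − 1/25z + 26/25z(1+1/2z) = 1 + z + 13/25z²
  Hence R(z) = 1 + z + 13/25z².

Find x<0 with |R(x)|<1.
x=-1: |R|=0.5200
R=1: x+13/25x²=0 ⇒ x=−25/13=-1.9231; min R=1−1/(4·13/25)=0.5192>−1
Confirm numerically:
  x=-1.430: |R|=0.63335 <1
  x=-1.428: |R|=0.63238 <1
  x=-1.073: |R|=0.52569 <1
  x=-0.840: |R|=0.52691 <1
  x=-2.417: |R|=1.62078 >1
  x=-2.017: |R|=1.09851 >1
Stable set (-1.9231, 0).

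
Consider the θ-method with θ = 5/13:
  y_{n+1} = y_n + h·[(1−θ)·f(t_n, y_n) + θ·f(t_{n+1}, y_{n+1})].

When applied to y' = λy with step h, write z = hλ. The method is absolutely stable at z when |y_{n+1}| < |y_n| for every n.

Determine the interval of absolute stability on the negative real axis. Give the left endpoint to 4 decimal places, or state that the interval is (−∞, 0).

(-8.6667, 0).

Set f=λy, z=hλ:
  y_{n+1} = y_n + z·[8/13·y_n + 5/13·y_{n+1}] ⇒ (1 − 5/13z)y_{n+1} = (1 + 8/13z)y_n
  so R(z) = (1 + 8/13z)/(1 − 5/13z).

Need |R(x)|<1, x<0.
x=-0.98: |R|=0.2883
R=−1: 1+8/13x = −1+5/13x ⇒ -3/13x=2 ⇒ x=2/(-3/13)=-8.6667
Confirm numerically:
  x=-5.465: |R|=0.76181 <1
  x=-4.832: |R|=0.69042 <1
  x=-3.803: |R|=0.54424 <1
  x=-9.233: |R|=1.02872 >1
  x=-9.124: |R|=1.02340 >1
Stable set (-8.6667, 0).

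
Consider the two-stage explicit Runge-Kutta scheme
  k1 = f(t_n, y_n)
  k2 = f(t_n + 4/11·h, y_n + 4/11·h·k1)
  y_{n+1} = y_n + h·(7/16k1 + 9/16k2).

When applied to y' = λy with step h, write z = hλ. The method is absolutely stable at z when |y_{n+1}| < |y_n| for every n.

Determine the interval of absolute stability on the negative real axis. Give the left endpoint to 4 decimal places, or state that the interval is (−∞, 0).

On y'=λy, z=hλ:
  k1=λy_n ⇒ h·k1=z·y_n;  k2=λ(1+4/11z)y_n ⇒ h·k2=z(1+4/11z)y_n
  y_{n+1}/y_n = 1 + 7/16z + 9/16z(1+4/11z) = 1 + z + 9/44z²
  Hence R(z) = 1 + z + 9/44z².

Need |R(x)|<1, x<0.
x=-1.45: |R|=0.0199
R=1: x+9/44x²=0 ⇒ x=−44/9=-4.8889; min R=1−1/(4·9/44)=-0.2222>−1
Confirm numerically:
  x=-4.691: |R|=0.81012 <1
  x=-3.961: |R|=0.24822 <1
  x=-3.418: |R|=0.02835 <1
  x=-5.349: |R|=1.50341 >1
  x=-5.331: |R|=1.48209 >1
So |R|<1 on (-4.8889, 0).

(-4.8889, 0).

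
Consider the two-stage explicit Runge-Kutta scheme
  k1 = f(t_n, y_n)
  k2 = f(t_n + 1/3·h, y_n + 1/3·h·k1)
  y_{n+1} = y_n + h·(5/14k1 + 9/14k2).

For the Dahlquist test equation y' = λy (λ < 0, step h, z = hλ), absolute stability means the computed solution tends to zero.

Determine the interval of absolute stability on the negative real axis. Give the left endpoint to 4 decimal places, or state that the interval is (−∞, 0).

(-4.6667, 0).

Set f=λy, z=hλ:
  k1=λy_n ⇒ h·k1=z·y_n;  k2=λ(1+1/3z)y_n ⇒ h·k2=z(1+1/3z)y_n
  y_{n+1}/y_n = 1 + 5/14z + 9/14z(1+1/3z) = 1 + z + 3/14z²
  so R(z) = 1 + z + 3/14z².

Boundary: |R(x)|=1, x<0.
x=-1.02: |R|=0.2029
R=1: x+3/14x²=0 ⇒ x=−14/3=-4.6667; min R=1−1/(4·3/14)=-0.1667>−1
Confirm numerically:
  x=-4.249: |R|=0.61971 <1
  x=-3.140: |R|=0.02723 <1
  x=-2.735: |R|=0.13209 <1
  x=-2.166: |R|=0.16067 <1
  x=-5.156: |R|=1.54064 >1
  x=-4.706: |R|=1.03966 >1
Stable set (-4.6667, 0).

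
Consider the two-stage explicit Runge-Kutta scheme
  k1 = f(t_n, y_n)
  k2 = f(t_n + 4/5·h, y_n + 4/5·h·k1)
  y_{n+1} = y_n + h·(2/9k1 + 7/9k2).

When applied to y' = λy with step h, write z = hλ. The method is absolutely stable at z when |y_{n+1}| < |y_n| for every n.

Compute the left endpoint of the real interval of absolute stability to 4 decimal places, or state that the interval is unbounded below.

Set f=λy, z=hλ:
  k1=λy_n ⇒ h·k1=z·y_n;  k2=λ(1+4/5z)y_n ⇒ h·k2=z(1+4/5z)y_n
  y_{n+1}/y_n = 1 + 2/9z + 7/9z(1+4/5z) = 1 + z + 28/45z²
  so R(z) = 1 + z + 28/45z².

Find x<0 with |R(x)|<1.
x=-1.29: |R|=0.7454
R=1: x+28/45x²=0 ⇒ x=−45/28=-1.6071; min R=1−1/(4·28/45)=0.5982>−1
Confirm numerically:
  x=-1.328: |R|=0.76934 <1
  x=-0.949: |R|=0.61137 <1
  x=-0.928: |R|=0.60785 <1
  x=-0.670: |R|=0.60932 <1
  x=-1.957: |R|=1.42602 >1
  x=-1.727: |R|=1.12880 >1
So |R|<1 on (-1.6071, 0).

z* = -1.6071.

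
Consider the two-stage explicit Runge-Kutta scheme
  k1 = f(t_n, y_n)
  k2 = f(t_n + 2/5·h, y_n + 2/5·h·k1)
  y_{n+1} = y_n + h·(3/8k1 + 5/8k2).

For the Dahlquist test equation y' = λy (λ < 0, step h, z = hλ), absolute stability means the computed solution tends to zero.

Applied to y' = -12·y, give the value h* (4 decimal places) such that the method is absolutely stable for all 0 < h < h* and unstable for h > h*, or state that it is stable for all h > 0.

Test eqn y'=λy, z=hλ:
  k1=λy_n ⇒ h·k1=z·y_n;  k2=λ(1+2/5z)y_n ⇒ h·k2=z(1+2/5z)y_n
  y_{n+1}/y_n = 1 + 3/8z + 5/8z(1+2/5z) = 1 + z + 1/4z²
  Hence R(z) = 1 + z + 1/4z².

Find x<0 with |R(x)|<1.
x=-1.51: |R|=0.0600
R=1: x+1/4x²=0 ⇒ x=−4=-4.0000; min R=1−1/(4·1/4)=0.0000>−1
Confirm numerically:
  x=-3.382: |R|=0.47748 <1
  x=-3.090: |R|=0.29702 <1
  x=-3.080: |R|=0.29160 <1
  x=-2.970: |R|=0.23523 <1
  x=-4.493: |R|=1.55376 >1
  x=-4.430: |R|=1.47622 >1
  x=-4.376: |R|=1.41134 >1
So |R|<1 on (-4.0000, 0).

(-4.0000,0); λ=-12 ⇒ h* = (4)/12 = 0.3333.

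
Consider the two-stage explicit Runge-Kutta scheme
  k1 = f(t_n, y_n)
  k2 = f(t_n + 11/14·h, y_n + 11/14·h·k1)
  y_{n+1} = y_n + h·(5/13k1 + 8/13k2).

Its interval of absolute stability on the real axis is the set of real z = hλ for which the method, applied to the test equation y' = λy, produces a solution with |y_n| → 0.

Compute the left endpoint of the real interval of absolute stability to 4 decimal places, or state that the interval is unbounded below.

left endpoint -2.0682.

On y'=λy, z=hλ:
  k1=λy_n ⇒ h·k1=z·y_n;  k2=λ(1+11/14z)y_n ⇒ h·k2=z(1+11/14z)y_n
  y_{n+1}/y_n = 1 + 5/13z + 8/13z(1+11/14z) = 1 + z + 44/91z²
  Hence R(z) = 1 + z + 44/91z².

Boundary: |R(x)|=1, x<0.
x=-0.81: |R|=0.5072
R=1: x+44/91x²=0 ⇒ x=−91/44=-2.0682; min R=1−1/(4·44/91)=0.4830>−1
Confirm numerically:
  x=-2.047: |R|=0.97904 <1
  x=-1.393: |R|=0.54524 <1
  x=-1.340: |R|=0.52820 <1
  x=-2.490: |R|=1.50785 >1
  x=-2.430: |R|=1.42512 >1
So |R|<1 on (-2.0682, 0).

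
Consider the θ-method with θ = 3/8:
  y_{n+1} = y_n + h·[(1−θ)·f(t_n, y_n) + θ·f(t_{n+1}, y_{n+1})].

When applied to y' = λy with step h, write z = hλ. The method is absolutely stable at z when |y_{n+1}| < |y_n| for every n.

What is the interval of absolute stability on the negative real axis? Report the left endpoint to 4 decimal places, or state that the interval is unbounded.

With y'=λy (z=hλ):
  y_{n+1} = y_n + z·[5/8·y_n + 3/8·y_{n+1}] ⇒ (1 − 3/8z)y_{n+1} = (1 + 5/8z)y_n
  R(z) = (1 + 5/8z)/(1 − 3/8z).

Boundary: |R(x)|=1, x<0.
x=-0.79: |R|=0.3905
R=−1: 1+5/8x = −1+3/8x ⇒ -1/4x=2 ⇒ x=2/(-1/4)=-8.0000
Confirm numerically:
  x=-7.319: |R|=0.95453 <1
  x=-6.885: |R|=0.92218 <1
  x=-5.711: |R|=0.81785 <1
  x=-3.733: |R|=0.55550 <1
  x=-8.405: |R|=1.02439 >1
  x=-8.376: |R|=1.02270 >1
  x=-8.050: |R|=1.00311 >1
Interval (-8.0000, 0).

(-8.0000, 0).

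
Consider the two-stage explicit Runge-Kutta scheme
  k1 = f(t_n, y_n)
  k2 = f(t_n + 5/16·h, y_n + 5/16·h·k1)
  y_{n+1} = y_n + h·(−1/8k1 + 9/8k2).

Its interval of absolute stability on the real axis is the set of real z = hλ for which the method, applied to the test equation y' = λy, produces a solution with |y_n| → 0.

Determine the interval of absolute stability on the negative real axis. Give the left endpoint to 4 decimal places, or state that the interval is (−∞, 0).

With y'=λy (z=hλ):
  k1=λy_n ⇒ h·k1=z·y_n;  k2=λ(1+5/16z)y_n ⇒ h·k2=z(1+5/16z)y_n
  y_{n+1}/y_n = 1 − 1/8z + 9/8z(1+5/16z) = 1 + z + 45/128z²
  ⇒ R(z) = 1 + z + 45/128z².

Boundary: |R(x)|=1, x<0.
x=-0.93: |R|=0.3741
R=1: x+45/128x²=0 ⇒ x=−128/45=-2.8444; min R=1−1/(4·45/128)=0.2889>−1
Confirm numerically:
  x=-2.772: |R|=0.92940 <1
  x=-2.114: |R|=0.45713 <1
  x=-1.517: |R|=0.29205 <1
  x=-3.215: |R|=1.41883 >1
  x=-3.133: |R|=1.31783 >1
  x=-3.108: |R|=1.28798 >1
Stable set (-2.8444, 0).

(-2.8444, 0).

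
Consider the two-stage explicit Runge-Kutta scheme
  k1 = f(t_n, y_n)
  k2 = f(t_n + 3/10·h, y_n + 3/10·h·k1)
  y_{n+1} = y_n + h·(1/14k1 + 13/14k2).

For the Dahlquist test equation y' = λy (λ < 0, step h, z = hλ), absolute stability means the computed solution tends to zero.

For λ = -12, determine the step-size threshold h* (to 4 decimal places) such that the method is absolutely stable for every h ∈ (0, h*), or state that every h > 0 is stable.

(-3.5897,0); λ=-12 ⇒ h* = (140/39)/12 = 0.2991.

On y'=λy, z=hλ:
  k1=λy_n ⇒ h·k1=z·y_n;  k2=λ(1+3/10z)y_n ⇒ h·k2=z(1+3/10z)y_n
  y_{n+1}/y_n = 1 + 1/14z + 13/14z(1+3/10z) = 1 + z + 39/140z²
  R(z) = 1 + z + 39/140z².

Find x<0 with |R(x)|<1.
x=-0.4: |R|=0.6446
R=1: x+39/140x²=0 ⇒ x=−140/39=-3.5897; min R=1−1/(4·39/140)=0.1026>−1
Confirm numerically:
  x=-2.629: |R|=0.29639 <1
  x=-2.202: |R|=0.14874 <1
  x=-2.107: |R|=0.12970 <1
  x=-4.082: |R|=1.55976 >1
  x=-3.917: |R|=1.35709 >1
  x=-3.683: |R|=1.09568 >1
So |R|<1 on (-3.5897, 0).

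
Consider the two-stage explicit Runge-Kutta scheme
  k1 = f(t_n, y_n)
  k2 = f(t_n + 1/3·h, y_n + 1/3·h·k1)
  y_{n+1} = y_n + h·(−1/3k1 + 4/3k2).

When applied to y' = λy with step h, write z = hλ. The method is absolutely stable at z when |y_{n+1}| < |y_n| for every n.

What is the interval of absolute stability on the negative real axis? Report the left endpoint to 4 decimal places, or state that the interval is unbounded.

Test eqn y'=λy, z=hλ:
  k1=λy_n ⇒ h·k1=z·y_n;  k2=λ(1+1/3z)y_n ⇒ h·k2=z(1+1/3z)y_n
  y_{n+1}/y_n = 1 − 1/3z + 4/3z(1+1/3z) = 1 + z + 4/9z²
  so R(z) = 1 + z + 4/9z².

Need |R(x)|<1, x<0.
x=-1.1: |R|=0.4378
R=1: x+4/9x²=0 ⇒ x=−9/4=-2.2500; min R=1−1/(4·4/9)=0.4375>−1
Confirm numerically:
  x=-1.670: |R|=0.56951 <1
  x=-1.481: |R|=0.49383 <1
  x=-0.998: |R|=0.44467 <1
  x=-2.701: |R|=1.54140 >1
  x=-2.573: |R|=1.36937 >1
  x=-2.341: |R|=1.09468 >1
Stable set (-2.2500, 0).

z∈(-2.2500,0).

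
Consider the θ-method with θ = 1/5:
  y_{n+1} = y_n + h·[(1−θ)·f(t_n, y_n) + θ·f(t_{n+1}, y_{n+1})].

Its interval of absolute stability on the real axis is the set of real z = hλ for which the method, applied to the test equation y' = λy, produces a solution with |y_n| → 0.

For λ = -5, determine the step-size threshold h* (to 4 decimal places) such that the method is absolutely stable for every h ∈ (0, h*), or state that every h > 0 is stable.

(-3.3333,0); λ=-5 ⇒ h* = (10/3)/5 = 0.6667.

With y'=λy (z=hλ):
  y_{n+1} = y_n + z·[4/5·y_n + 1/5·y_{n+1}] ⇒ (1 − 1/5z)y_{n+1} = (1 + 4/5z)y_n
  R(z) = (1 + 4/5z)/(1 − 1/5z).

Need |R(x)|<1, x<0.
x=-0.84: |R|=0.2808
R=−1: 1+4/5x = −1+1/5x ⇒ -3/5x=2 ⇒ x=2/(-3/5)=-3.3333
Confirm numerically:
  x=-2.922: |R|=0.84423 <1
  x=-2.751: |R|=0.77461 <1
  x=-2.451: |R|=0.64475 <1
  x=-2.284: |R|=0.56782 <1
  x=-3.822: |R|=1.16618 >1
  x=-3.684: |R|=1.12114 >1
  x=-3.453: |R|=1.04247 >1
Stable set (-3.3333, 0).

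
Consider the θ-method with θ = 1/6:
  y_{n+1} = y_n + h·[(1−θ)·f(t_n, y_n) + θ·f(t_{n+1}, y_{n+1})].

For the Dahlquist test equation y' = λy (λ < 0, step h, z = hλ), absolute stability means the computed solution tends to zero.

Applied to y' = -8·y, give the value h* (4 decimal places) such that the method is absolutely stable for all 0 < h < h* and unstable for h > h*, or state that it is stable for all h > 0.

Set f=λy, z=hλ:
  y_{n+1} = y_n + z·[5/6·y_n + 1/6·y_{n+1}] ⇒ (1 − 1/6z)y_{n+1} = (1 + 5/6z)y_n
  so R(z) = (1 + 5/6z)/(1 − 1/6z).

Solve |R(x)|<1 on ℝ⁻.
x=-0.83: |R|=0.2709
R=−1: 1+5/6x = −1+1/6x ⇒ -2/3x=2 ⇒ x=2/(-2/3)=-3.0000
Confirm numerically:
  x=-2.920: |R|=0.96413 <1
  x=-2.366: |R|=0.69687 <1
  x=-1.927: |R|=0.45856 <1
  x=-3.121: |R|=1.05306 >1
  x=-3.085: |R|=1.03742 >1
So |R|<1 on (-3.0000, 0).

(-3.0000,0); λ=-8 ⇒ h* = (3)/8 = 0.3750.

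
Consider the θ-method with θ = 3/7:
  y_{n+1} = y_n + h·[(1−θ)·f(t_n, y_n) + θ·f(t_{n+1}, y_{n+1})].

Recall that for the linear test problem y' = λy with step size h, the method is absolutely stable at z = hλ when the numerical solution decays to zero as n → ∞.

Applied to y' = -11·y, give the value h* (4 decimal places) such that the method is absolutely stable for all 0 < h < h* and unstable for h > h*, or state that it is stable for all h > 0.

On y'=λy, z=hλ:
  y_{n+1} = y_n + z·[4/7·y_n + 3/7·y_{n+1}] ⇒ (1 − 3/7z)y_{n+1} = (1 + 4/7z)y_n
  R(z) = (1 + 4/7z)/(1 − 3/7z).

Find x<0 with |R(x)|<1.
x=-1.74: |R|=0.0033
R=−1: 1+4/7x = −1+3/7x ⇒ -1/7x=2 ⇒ x=2/(-1/7)=-14.0000
Confirm numerically:
  x=-13.386: |R|=0.98698 <1
  x=-12.132: |R|=0.95695 <1
  x=-9.343: |R|=0.86705 <1
  x=-6.589: |R|=0.72313 <1
  x=-14.381: |R|=1.00760 >1
  x=-14.099: |R|=1.00201 >1
  x=-14.080: |R|=1.00162 >1
So |R|<1 on (-14.0000, 0).

(-14.0000,0); λ=-11 ⇒ h* = (14)/11 = 1.2727.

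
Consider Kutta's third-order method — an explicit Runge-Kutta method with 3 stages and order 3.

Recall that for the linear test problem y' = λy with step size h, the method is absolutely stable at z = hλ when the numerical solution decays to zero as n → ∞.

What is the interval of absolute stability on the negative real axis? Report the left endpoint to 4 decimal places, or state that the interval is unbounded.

With y'=λy (z=hλ):
  order 3, 3-stage ⇒ R(z)=1+z+z^2/2+z^3/6
  (e.g. R(-0.91)=0.37845, |R|=0.37845)

Boundary: |R(x)|=1, x<0.
x=-0.91: |R|=0.3785
|R(-2.36)|=0.7659 |R(-2.14)|=0.4836 |R(-0.66)|=0.5099
Bisect:
  x_lo=-3.2932 |R|=2.8232  x_hi=-0.3099 |R|=0.7331
  mid=-1.80157 |R|=0.15329 →hi
  mid=-2.54739 |R|=1.05787 →lo
  mid=-2.17448 |R|=0.52392 →hi
  mid=-2.36093 |R|=0.76724 →hi
  mid=-2.45416 |R|=0.90623 →hi
  mid=-2.50077 |R|=0.98042 →hi
  mid=-2.52408 |R|=1.01873 →lo
  mid=-2.51243 |R|=0.99947 →hi
  ...
  [-2.51279,-2.51261] ⇒ x*=-2.5127
Stable set (-2.5127, 0).

(-2.5127, 0).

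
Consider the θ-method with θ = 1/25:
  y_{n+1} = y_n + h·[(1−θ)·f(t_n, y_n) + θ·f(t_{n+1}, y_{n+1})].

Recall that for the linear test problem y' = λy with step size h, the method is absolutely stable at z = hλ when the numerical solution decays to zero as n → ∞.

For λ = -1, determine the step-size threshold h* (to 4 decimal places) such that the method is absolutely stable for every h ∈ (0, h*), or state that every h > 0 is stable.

With y'=λy (z=hλ):
  y_{n+1} = y_n + z·[24/25·y_n + 1/25·y_{n+1}] ⇒ (1 − 1/25z)y_{n+1} = (1 + 24/25z)y_n
  Hence R(z) = (1 + 24/25z)/(1 − 1/25z).

Find x<0 with |R(x)|<1.
x=-0.4: |R|=0.6063
R=−1: 1+24/25x = −1+1/25x ⇒ -23/25x=2 ⇒ x=2/(-23/25)=-2.1739
Confirm numerically:
  x=-1.810: |R|=0.68780 <1
  x=-1.381: |R|=0.30871 <1
  x=-1.092: |R|=0.04630 <1
  x=-0.959: |R|=0.07643 <1
  x=-2.747: |R|=1.47504 >1
  x=-2.404: |R|=1.19311 >1
So |R|<1 on (-2.1739, 0).

(-2.1739,0); λ=-1 ⇒ h* = (50/23)/1 = 2.1739.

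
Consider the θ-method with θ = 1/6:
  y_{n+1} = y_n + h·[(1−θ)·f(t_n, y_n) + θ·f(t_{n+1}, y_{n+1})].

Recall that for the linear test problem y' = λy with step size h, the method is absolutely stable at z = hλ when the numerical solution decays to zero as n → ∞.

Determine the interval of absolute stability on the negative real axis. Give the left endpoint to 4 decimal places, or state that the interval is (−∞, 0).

Set f=λy, z=hλ:
  y_{n+1} = y_n + z·[5/6·y_n + 1/6·y_{n+1}] ⇒ (1 − 1/6z)y_{n+1} = (1 + 5/6z)y_n
  R(z) = (1 + 5/6z)/(1 − 1/6z).

Need |R(x)|<1, x<0.
x=-1.72: |R|=0.3368
R=−1: 1+5/6x = −1+1/6x ⇒ -2/3x=2 ⇒ x=2/(-2/3)=-3.0000
Confirm numerically:
  x=-2.598: |R|=0.81298 <1
  x=-2.306: |R|=0.66578 <1
  x=-1.514: |R|=0.20894 <1
  x=-3.502: |R|=1.21132 >1
  x=-3.287: |R|=1.12361 >1
Stable set (-3.0000, 0).

(-3.0000, 0).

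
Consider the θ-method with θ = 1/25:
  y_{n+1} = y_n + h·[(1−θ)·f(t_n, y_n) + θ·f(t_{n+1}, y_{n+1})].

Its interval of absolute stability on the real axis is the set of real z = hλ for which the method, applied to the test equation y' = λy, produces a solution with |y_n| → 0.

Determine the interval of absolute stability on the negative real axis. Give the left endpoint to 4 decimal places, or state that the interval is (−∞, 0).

z∈(-2.1739,0).

On y'=λy, z=hλ:
  y_{n+1} = y_n + z·[24/25·y_n + 1/25·y_{n+1}] ⇒ (1 − 1/25z)y_{n+1} = (1 + 24/25z)y_n
  R(z) = (1 + 24/25z)/(1 − 1/25z).

Solve |R(x)|<1 on ℝ⁻.
x=-1.03: |R|=0.0108
R=−1: 1+24/25x = −1+1/25x ⇒ -23/25x=2 ⇒ x=2/(-23/25)=-2.1739
Confirm numerically:
  x=-1.890: |R|=0.75716 <1
  x=-1.702: |R|=0.59351 <1
  x=-1.493: |R|=0.40886 <1
  x=-1.120: |R|=0.07198 <1
  x=-2.760: |R|=1.48559 >1
  x=-2.340: |R|=1.13972 >1
  x=-2.226: |R|=1.04400 >1
So |R|<1 on (-2.1739, 0).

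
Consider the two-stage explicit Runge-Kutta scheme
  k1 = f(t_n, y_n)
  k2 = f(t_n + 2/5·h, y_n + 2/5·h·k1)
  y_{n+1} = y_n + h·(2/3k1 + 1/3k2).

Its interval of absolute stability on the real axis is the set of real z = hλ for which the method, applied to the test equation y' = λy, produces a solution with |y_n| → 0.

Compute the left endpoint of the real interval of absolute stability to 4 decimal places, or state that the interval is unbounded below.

left endpoint -7.5000.

On y'=λy, z=hλ:
  k1=λy_n ⇒ h·k1=z·y_n;  k2=λ(1+2/5z)y_n ⇒ h·k2=z(1+2/5z)y_n
  y_{n+1}/y_n = 1 + 2/3z + 1/3z(1+2/5z) = 1 + z + 2/15z²
  so R(z) = 1 + z + 2/15z².

Need |R(x)|<1, x<0.
x=-0.32: |R|=0.6937
R=1: x+2/15x²=0 ⇒ x=−15/2=-7.5000; min R=1−1/(4·2/15)=-0.8750>−1
Confirm numerically:
  x=-6.903: |R|=0.45052 <1
  x=-6.363: |R|=0.03537 <1
  x=-3.516: |R|=0.86770 <1
  x=-7.656: |R|=1.15924 >1
  x=-7.653: |R|=1.15612 >1
  x=-7.535: |R|=1.03516 >1
So |R|<1 on (-7.5000, 0).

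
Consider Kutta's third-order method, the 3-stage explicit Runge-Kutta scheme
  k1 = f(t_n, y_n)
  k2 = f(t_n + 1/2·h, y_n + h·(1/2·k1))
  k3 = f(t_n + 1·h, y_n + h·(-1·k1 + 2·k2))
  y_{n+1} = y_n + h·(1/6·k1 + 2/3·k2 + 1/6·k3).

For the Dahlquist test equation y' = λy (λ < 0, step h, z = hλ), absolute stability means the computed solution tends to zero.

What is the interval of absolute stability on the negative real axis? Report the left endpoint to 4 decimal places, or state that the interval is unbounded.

z∈(-2.5127,0).

With y'=λy (z=hλ):
  order 3, 3-stage ⇒ R(z)=1+z+z^2/2+z^3/6
  (e.g. R(-1.62)=-0.01639, |R|=0.01639)

Find x<0 with |R(x)|<1.
x=-1.62: |R|=0.0164
|R(-2.06)|=0.3952 |R(-1.39)|=0.1284 |R(-1.31)|=0.1734
Bisect:
  x_lo=-3.1727 |R|=2.4625  x_hi=-0.1287 |R|=0.8792
  mid=-1.65070 |R|=0.03794 →hi
  mid=-2.41171 |R|=0.84143 →hi
  mid=-2.79222 |R|=1.52222 →lo
  mid=-2.60196 |R|=1.15283 →lo
  mid=-2.50684 |R|=0.99031 →hi
  mid=-2.55440 |R|=1.06981 →lo
  mid=-2.53062 |R|=1.02963 →lo
  mid=-2.51873 |R|=1.00986 →lo
  mid=-2.51278 |R|=1.00006 →lo
  mid=-2.50981 |R|=0.99518 →hi
  ...
  [-2.51278,-2.51260] ⇒ x*=-2.5127
Stable set (-2.5127, 0).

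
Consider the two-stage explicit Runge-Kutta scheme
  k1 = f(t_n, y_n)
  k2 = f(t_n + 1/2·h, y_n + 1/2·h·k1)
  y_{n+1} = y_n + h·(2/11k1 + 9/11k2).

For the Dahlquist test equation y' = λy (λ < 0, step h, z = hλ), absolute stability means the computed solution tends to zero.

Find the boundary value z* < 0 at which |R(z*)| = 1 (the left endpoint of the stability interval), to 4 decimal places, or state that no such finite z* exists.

left endpoint -2.4444.

On y'=λy, z=hλ:
  k1=λy_n ⇒ h·k1=z·y_n;  k2=λ(1+1/2z)y_n ⇒ h·k2=z(1+1/2z)y_n
  y_{n+1}/y_n = 1 + 2/11z + 9/11z(1+1/2z) = 1 + z + 9/22z²
  R(z) = 1 + z + 9/22z².

Solve |R(x)|<1 on ℝ⁻.
x=-0.6: |R|=0.5473
R=1: x+9/22x²=0 ⇒ x=−22/9=-2.4444; min R=1−1/(4·9/22)=0.3889>−1
Confirm numerically:
  x=-2.250: |R|=0.82102 <1
  x=-1.755: |R|=0.50501 <1
  x=-1.280: |R|=0.39025 <1
  x=-2.601: |R|=1.16658 >1
  x=-2.538: |R|=1.09714 >1
Interval (-2.4444, 0).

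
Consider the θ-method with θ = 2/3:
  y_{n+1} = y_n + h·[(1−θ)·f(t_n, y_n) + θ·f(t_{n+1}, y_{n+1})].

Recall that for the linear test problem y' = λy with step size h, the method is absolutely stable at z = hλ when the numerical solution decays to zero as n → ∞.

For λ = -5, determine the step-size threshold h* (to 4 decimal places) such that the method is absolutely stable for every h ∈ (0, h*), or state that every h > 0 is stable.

Test eqn y'=λy, z=hλ:
  y_{n+1} = y_n + z·[1/3·y_n + 2/3·y_{n+1}] ⇒ (1 − 2/3z)y_{n+1} = (1 + 1/3z)y_n
  Hence R(z) = (1 + 1/3z)/(1 − 2/3z).

Find x<0 with |R(x)|<1.
x=-0.57: |R|=0.5870
x=-2: |R|=0.1429
x=-10: |R|=0.3043
x=-100: |R|=0.4778
θ=2/3≥1/2 ⇒ |1+1/3x|<|1−2/3x| ∀x<0 ⇒ interval (−∞,0).

(−∞, 0) — no finite endpoint. Any h>0 works for λ=-5.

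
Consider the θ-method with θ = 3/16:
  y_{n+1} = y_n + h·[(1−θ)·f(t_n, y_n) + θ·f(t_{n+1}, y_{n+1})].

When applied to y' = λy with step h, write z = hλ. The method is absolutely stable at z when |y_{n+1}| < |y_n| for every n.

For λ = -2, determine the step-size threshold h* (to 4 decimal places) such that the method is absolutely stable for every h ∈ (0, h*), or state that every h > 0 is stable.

(-3.2000,0); λ=-2 ⇒ h* = (16/5)/2 = 1.6000.

Test eqn y'=λy, z=hλ:
  y_{n+1} = y_n + z·[13/16·y_n + 3/16·y_{n+1}] ⇒ (1 − 3/16z)y_{n+1} = (1 + 13/16z)y_n
  ⇒ R(z) = (1 + 13/16z)/(1 − 3/16z).

Solve |R(x)|<1 on ℝ⁻.
x=-0.53: |R|=0.5179
R=−1: 1+13/16x = −1+3/16x ⇒ -5/8x=2 ⇒ x=2/(-5/8)=-3.2000
Confirm numerically:
  x=-3.063: |R|=0.94561 <1
  x=-2.836: |R|=0.85148 <1
  x=-2.034: |R|=0.47245 <1
  x=-3.242: |R|=1.01633 >1
  x=-3.228: |R|=1.01090 >1
Stable set (-3.2000, 0).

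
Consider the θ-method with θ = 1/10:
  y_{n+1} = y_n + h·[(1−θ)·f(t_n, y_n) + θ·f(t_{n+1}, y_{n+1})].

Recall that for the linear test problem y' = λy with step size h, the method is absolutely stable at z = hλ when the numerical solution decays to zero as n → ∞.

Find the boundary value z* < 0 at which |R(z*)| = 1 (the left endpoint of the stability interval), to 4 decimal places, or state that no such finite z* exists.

On y'=λy, z=hλ:
  y_{n+1} = y_n + z·[9/10·y_n + 1/10·y_{n+1}] ⇒ (1 − 1/10z)y_{n+1} = (1 + 9/10z)y_n
  R(z) = (1 + 9/10z)/(1 − 1/10z).

Find x<0 with |R(x)|<1.
x=-1.32: |R|=0.1661
R=−1: 1+9/10x = −1+1/10x ⇒ -4/5x=2 ⇒ x=2/(-4/5)=-2.5000
Confirm numerically:
  x=-1.754: |R|=0.49226 <1
  x=-1.106: |R|=0.00414 <1
  x=-1.077: |R|=0.02772 <1
  x=-2.635: |R|=1.08548 >1
  x=-2.590: |R|=1.05719 >1
Stable set (-2.5000, 0).

z* = -2.5000.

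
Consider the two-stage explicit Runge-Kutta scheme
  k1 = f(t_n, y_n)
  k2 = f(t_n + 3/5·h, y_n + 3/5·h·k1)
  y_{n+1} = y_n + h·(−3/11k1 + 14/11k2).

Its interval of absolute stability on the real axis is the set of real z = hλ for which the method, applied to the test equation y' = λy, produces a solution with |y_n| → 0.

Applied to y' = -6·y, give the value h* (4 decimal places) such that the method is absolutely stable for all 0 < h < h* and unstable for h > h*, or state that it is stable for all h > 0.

(-1.3095,0); λ=-6 ⇒ h* = (55/42)/6 = 0.2183.

With y'=λy (z=hλ):
  k1=λy_n ⇒ h·k1=z·y_n;  k2=λ(1+3/5z)y_n ⇒ h·k2=z(1+3/5z)y_n
  y_{n+1}/y_n = 1 − 3/11z + 14/11z(1+3/5z) = 1 + z + 42/55z²
  ⇒ R(z) = 1 + z + 42/55z².

Boundary: |R(x)|=1, x<0.
x=-1.61: |R|=1.3694
R=1: x+42/55x²=0 ⇒ x=−55/42=-1.3095; min R=1−1/(4·42/55)=0.6726>−1
Confirm numerically:
  x=-1.233: |R|=0.92795 <1
  x=-1.143: |R|=0.85465 <1
  x=-0.971: |R|=0.74899 <1
  x=-0.542: |R|=0.68233 <1
  x=-1.768: |R|=1.61899 >1
  x=-1.639: |R|=1.41237 >1
So |R|<1 on (-1.3095, 0).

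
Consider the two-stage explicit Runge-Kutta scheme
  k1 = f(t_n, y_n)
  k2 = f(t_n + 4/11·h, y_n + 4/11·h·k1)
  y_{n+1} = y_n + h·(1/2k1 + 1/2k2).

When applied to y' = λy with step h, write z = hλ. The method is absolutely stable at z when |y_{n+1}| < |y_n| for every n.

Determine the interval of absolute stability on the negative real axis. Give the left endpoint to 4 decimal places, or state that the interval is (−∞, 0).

With y'=λy (z=hλ):
  k1=λy_n ⇒ h·k1=z·y_n;  k2=λ(1+4/11z)y_n ⇒ h·k2=z(1+4/11z)y_n
  y_{n+1}/y_n = 1 + 1/2z + 1/2z(1+4/11z) = 1 + z + 2/11z²
  Hence R(z) = 1 + z + 2/11z².

Need |R(x)|<1, x<0.
x=-1.32: |R|=0.0032
R=1: x+2/11x²=0 ⇒ x=−11/2=-5.5000; min R=1−1/(4·2/11)=-0.3750>−1
Confirm numerically:
  x=-5.299: |R|=0.80635 <1
  x=-3.916: |R|=0.12781 <1
  x=-3.804: |R|=0.17302 <1
  x=-6.026: |R|=1.57630 >1
  x=-5.725: |R|=1.23420 >1
  x=-5.673: |R|=1.17844 >1
Interval (-5.5000, 0).

(-5.5000, 0).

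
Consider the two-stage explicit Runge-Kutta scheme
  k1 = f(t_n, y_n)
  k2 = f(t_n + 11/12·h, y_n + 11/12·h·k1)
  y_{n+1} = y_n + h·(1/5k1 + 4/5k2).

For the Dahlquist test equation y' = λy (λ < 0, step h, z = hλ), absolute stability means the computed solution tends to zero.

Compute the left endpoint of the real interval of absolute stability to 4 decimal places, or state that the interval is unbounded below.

Test eqn y'=λy, z=hλ:
  k1=λy_n ⇒ h·k1=z·y_n;  k2=λ(1+11/12z)y_n ⇒ h·k2=z(1+11/12z)y_n
  y_{n+1}/y_n = 1 + 1/5z + 4/5z(1+11/12z) = 1 + z + 11/15z²
  R(z) = 1 + z + 11/15z².

Need |R(x)|<1, x<0.
x=-1.74: |R|=1.4802
R=1: x+11/15x²=0 ⇒ x=−15/11=-1.3636; min R=1−1/(4·11/15)=0.6591>−1
Confirm numerically:
  x=-1.218: |R|=0.86992 <1
  x=-1.139: |R|=0.81237 <1
  x=-0.551: |R|=0.67164 <1
  x=-1.868: |R|=1.69091 >1
  x=-1.750: |R|=1.49583 >1
Stable set (-1.3636, 0).

left endpoint -1.3636.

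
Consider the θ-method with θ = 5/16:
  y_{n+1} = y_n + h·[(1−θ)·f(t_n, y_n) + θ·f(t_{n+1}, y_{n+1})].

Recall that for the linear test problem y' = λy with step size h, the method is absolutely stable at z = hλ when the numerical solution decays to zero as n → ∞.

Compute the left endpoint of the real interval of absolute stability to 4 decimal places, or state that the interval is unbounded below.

left endpoint -5.3333.

Set f=λy, z=hλ:
  y_{n+1} = y_n + z·[11/16·y_n + 5/16·y_{n+1}] ⇒ (1 − 5/16z)y_{n+1} = (1 + 11/16z)y_n
  R(z) = (1 + 11/16z)/(1 − 5/16z).

Boundary: |R(x)|=1, x<0.
x=-0.7: |R|=0.4256
R=−1: 1+11/16x = −1+5/16x ⇒ -3/8x=2 ⇒ x=2/(-3/8)=-5.3333
Confirm numerically:
  x=-4.193: |R|=0.81491 <1
  x=-3.887: |R|=0.75510 <1
  x=-2.430: |R|=0.38117 <1
  x=-5.476: |R|=1.01973 >1
  x=-5.394: |R|=1.00847 >1
Stable set (-5.3333, 0).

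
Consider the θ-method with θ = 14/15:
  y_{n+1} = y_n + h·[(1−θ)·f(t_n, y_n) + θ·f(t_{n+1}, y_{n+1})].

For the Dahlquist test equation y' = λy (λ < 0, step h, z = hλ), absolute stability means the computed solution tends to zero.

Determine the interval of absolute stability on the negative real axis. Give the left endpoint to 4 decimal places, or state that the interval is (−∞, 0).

unbounded; (−∞, 0).

Test eqn y'=λy, z=hλ:
  y_{n+1} = y_n + z·[1/15·y_n + 14/15·y_{n+1}] ⇒ (1 − 14/15z)y_{n+1} = (1 + 1/15z)y_n
  ⇒ R(z) = (1 + 1/15z)/(1 − 14/15z).

Find x<0 with |R(x)|<1.
x=-1.21: |R|=0.4317
x=-2: |R|=0.3023
x=-10: |R|=0.0323
x=-100: |R|=0.0601
θ=14/15≥1/2 ⇒ |1+1/15x|<|1−14/15x| ∀x<0 ⇒ interval (−∞,0).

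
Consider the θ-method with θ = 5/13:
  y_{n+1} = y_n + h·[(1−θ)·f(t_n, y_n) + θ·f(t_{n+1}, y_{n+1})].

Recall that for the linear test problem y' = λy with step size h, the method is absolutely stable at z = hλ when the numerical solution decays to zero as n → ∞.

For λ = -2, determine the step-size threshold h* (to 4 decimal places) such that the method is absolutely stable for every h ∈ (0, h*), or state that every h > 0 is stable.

Test eqn y'=λy, z=hλ:
  y_{n+1} = y_n + z·[8/13·y_n + 5/13·y_{n+1}] ⇒ (1 − 5/13z)y_{n+1} = (1 + 8/13z)y_n
  so R(z) = (1 + 8/13z)/(1 − 5/13z).

Boundary: |R(x)|=1, x<0.
x=-1.45: |R|=0.0691
R=−1: 1+8/13x = −1+5/13x ⇒ -3/13x=2 ⇒ x=2/(-3/13)=-8.6667
Confirm numerically:
  x=-8.330: |R|=0.98152 <1
  x=-7.430: |R|=0.92602 <1
  x=-4.931: |R|=0.70238 <1
  x=-9.226: |R|=1.02838 >1
  x=-9.051: |R|=1.01979 >1
  x=-8.858: |R|=1.01002 >1
Interval (-8.6667, 0).

(-8.6667,0); λ=-2 ⇒ h* = (26/3)/2 = 4.3333.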